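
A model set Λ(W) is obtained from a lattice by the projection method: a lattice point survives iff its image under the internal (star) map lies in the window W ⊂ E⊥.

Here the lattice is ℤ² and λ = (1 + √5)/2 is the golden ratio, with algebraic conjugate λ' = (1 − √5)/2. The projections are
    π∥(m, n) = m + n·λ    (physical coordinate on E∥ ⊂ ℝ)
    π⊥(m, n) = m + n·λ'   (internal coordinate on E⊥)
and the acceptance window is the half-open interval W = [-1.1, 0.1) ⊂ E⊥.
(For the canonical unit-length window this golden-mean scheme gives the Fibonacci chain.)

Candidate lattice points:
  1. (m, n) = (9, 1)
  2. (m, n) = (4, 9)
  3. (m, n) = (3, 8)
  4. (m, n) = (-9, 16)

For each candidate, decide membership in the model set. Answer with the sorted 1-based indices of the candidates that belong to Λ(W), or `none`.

Numerically λ ≈ 1.618034 and λ' = −1/λ ≈ -0.618034.
[1] lift (9,1): star map gives 8.381966; window check -1.1 ≤ 8.381966 < 0.1 is false → out
[2] lift (4,9): star map gives -1.562306; window check -1.1 ≤ -1.562306 < 0.1 is false → out
[3] lift (3,8): star map gives -1.944272; window check -1.1 ≤ -1.944272 < 0.1 is false → out
[4] lift (-9,16): star map gives -18.888544; window check -1.1 ≤ -18.888544 < 0.1 is false → out

none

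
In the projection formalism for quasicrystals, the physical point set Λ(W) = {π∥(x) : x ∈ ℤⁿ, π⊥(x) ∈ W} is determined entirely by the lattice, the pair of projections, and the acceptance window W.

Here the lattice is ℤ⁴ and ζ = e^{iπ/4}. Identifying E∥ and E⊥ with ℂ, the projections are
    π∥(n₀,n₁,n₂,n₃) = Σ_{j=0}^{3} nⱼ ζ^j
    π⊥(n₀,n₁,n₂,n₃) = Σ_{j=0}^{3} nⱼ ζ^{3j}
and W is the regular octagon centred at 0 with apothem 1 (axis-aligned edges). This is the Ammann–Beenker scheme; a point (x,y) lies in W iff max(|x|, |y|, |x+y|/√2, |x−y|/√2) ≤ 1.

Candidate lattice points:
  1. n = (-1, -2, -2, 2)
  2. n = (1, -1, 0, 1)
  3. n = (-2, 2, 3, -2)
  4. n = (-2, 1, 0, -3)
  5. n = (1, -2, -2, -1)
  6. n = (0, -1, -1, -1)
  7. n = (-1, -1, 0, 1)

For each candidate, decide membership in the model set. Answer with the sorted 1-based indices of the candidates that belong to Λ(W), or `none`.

Internal map: ζ^{3j} for j=0..3 gives (1,0), (−√2/2,√2/2), (0,−1), (√2/2,√2/2).
candidate 1: n = (-1, -2, -2, 2) → π⊥ ≈ (+1.82843, +2.00000); max(|x|,|y|,|x±y|/√2) = 2.70711 > 1 ⇒ ∉ W
candidate 2: n = (1, -1, 0, 1) → π⊥ ≈ (+2.41421, +0.00000); max(|x|,|y|,|x±y|/√2) = 2.41421 > 1 ⇒ ∉ W
candidate 3: n = (-2, 2, 3, -2) → π⊥ ≈ (-4.82843, -3.00000); max(|x|,|y|,|x±y|/√2) = 5.53553 > 1 ⇒ ∉ W
candidate 4: n = (-2, 1, 0, -3) → π⊥ ≈ (-4.82843, -1.41421); max(|x|,|y|,|x±y|/√2) = 4.82843 > 1 ⇒ ∉ W
candidate 5: n = (1, -2, -2, -1) → π⊥ ≈ (+1.70711, -0.12132); max(|x|,|y|,|x±y|/√2) = 1.70711 > 1 ⇒ ∉ W
candidate 6: n = (0, -1, -1, -1) → π⊥ ≈ (+0.00000, -0.41421); max(|x|,|y|,|x±y|/√2) = 0.41421 ≤ 1 ⇒ ∈ W
candidate 7: n = (-1, -1, 0, 1) → π⊥ ≈ (+0.41421, +0.00000); max(|x|,|y|,|x±y|/√2) = 0.41421 ≤ 1 ⇒ ∈ W

6, 7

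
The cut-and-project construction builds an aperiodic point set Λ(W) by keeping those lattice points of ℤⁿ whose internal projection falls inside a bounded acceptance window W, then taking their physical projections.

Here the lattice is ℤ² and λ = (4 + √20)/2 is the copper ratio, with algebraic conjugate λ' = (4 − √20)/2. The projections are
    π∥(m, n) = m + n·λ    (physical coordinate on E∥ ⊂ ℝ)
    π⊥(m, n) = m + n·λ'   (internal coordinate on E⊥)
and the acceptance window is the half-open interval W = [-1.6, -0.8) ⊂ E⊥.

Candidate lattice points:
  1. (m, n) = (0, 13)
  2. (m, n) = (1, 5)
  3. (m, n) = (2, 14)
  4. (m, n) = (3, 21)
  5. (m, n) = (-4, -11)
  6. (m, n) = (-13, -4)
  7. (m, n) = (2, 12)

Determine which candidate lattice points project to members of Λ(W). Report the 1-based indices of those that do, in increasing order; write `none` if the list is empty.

λ' = (4−√20)/2 ≈ -0.2361.
candidate 1: (m,n)=(0,13) → π∥ = 0+13·λ ≈ 55.0689, π⊥ = 0+13·λ' ≈ -3.0689 ∉ [-1.6, -0.8) ⇒ out
candidate 2: (m,n)=(1,5) → π∥ = 1+5·λ ≈ 22.1803, π⊥ = 1+5·λ' ≈ -0.1803 ∉ [-1.6, -0.8) ⇒ out
candidate 3: (m,n)=(2,14) → π∥ = 2+14·λ ≈ 61.3050, π⊥ = 2+14·λ' ≈ -1.3050 ∈ [-1.6, -0.8) ⇒ IN Λ
candidate 4: (m,n)=(3,21) → π∥ = 3+21·λ ≈ 91.9574, π⊥ = 3+21·λ' ≈ -1.9574 ∉ [-1.6, -0.8) ⇒ out
candidate 5: (m,n)=(-4,-11) → π∥ = -4-11·λ ≈ -50.5967, π⊥ = -4-11·λ' ≈ -1.4033 ∈ [-1.6, -0.8) ⇒ IN Λ
candidate 6: (m,n)=(-13,-4) → π∥ = -13-4·λ ≈ -29.9443, π⊥ = -13-4·λ' ≈ -12.0557 ∉ [-1.6, -0.8) ⇒ out
candidate 7: (m,n)=(2,12) → π∥ = 2+12·λ ≈ 52.8328, π⊥ = 2+12·λ' ≈ -0.8328 ∈ [-1.6, -0.8) ⇒ IN Λ

3, 5, 7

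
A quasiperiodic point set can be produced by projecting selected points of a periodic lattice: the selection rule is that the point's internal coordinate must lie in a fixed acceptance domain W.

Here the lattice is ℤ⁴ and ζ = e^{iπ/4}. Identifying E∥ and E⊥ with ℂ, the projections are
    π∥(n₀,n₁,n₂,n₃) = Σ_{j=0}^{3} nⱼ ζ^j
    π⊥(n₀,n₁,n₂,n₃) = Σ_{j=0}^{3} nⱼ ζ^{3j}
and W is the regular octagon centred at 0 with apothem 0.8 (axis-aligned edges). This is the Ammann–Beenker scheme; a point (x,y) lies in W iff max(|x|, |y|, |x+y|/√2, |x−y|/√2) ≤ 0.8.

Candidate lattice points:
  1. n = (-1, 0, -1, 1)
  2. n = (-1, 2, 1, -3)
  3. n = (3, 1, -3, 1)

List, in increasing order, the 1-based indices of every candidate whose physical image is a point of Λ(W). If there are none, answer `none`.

π⊥(n) = n₀ + n₁ζ³ + n₂ζ⁶ + n₃ζ⁹ where ζ = e^{iπ/4}.
candidate 1: n = (-1, 0, -1, 1) → π⊥ ≈ (-0.2929, +1.7071); max(|x|,|y|,|x±y|/√2) = 1.7071 > 0.8 ⇒ ∉ W
candidate 2: n = (-1, 2, 1, -3) → π⊥ ≈ (-4.5355, -1.7071); max(|x|,|y|,|x±y|/√2) = 4.5355 > 0.8 ⇒ ∉ W
candidate 3: n = (3, 1, -3, 1) → π⊥ ≈ (+3.0000, +4.4142); max(|x|,|y|,|x±y|/√2) = 5.2426 > 0.8 ⇒ ∉ W

none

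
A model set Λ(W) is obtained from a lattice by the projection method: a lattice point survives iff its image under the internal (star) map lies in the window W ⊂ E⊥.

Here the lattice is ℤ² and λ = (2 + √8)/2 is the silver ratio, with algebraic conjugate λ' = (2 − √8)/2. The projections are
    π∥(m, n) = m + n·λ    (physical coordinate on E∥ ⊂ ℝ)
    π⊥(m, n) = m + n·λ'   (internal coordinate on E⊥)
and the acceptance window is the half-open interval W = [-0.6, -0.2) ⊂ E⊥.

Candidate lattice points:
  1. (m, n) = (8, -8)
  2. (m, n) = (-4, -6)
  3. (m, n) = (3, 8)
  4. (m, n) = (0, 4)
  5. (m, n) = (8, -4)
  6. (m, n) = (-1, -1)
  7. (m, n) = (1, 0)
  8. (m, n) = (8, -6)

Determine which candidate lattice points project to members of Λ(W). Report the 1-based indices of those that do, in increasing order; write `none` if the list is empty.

Compute λ' = (2−√8)/2 = -0.414214, so π⊥(m,n) = m -0.414214·n.
[1] lift (8,-8): star map gives 11.313708; window check -0.6 ≤ 11.313708 < -0.2 is false → out
[2] lift (-4,-6): star map gives -1.514719; window check -0.6 ≤ -1.514719 < -0.2 is false → out
[3] lift (3,8): star map gives -0.313708; window check -0.6 ≤ -0.313708 < -0.2 is true → IN Λ
[4] lift (0,4): star map gives -1.656854; window check -0.6 ≤ -1.656854 < -0.2 is false → out
[5] lift (8,-4): star map gives 9.656854; window check -0.6 ≤ 9.656854 < -0.2 is false → out
[6] lift (-1,-1): star map gives -0.585786; window check -0.6 ≤ -0.585786 < -0.2 is true → IN Λ
[7] lift (1,0): star map gives 1.000000; window check -0.6 ≤ 1.000000 < -0.2 is false → out
[8] lift (8,-6): star map gives 10.485281; window check -0.6 ≤ 10.485281 < -0.2 is false → out

3, 6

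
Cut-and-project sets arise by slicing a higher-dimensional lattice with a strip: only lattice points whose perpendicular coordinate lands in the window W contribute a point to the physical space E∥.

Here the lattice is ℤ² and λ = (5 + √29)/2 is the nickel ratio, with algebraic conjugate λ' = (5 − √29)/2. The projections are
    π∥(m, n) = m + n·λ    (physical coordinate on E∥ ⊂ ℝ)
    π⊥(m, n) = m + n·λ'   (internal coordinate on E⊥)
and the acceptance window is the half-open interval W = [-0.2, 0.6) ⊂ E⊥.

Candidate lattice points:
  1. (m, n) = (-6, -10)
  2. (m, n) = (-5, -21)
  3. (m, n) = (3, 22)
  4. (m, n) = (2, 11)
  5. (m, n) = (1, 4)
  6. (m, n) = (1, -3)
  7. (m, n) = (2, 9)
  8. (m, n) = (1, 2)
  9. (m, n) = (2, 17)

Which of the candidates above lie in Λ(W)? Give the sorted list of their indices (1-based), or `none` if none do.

4, 5, 7

Numerically λ ≈ 5.1926 and λ' = −1/λ ≈ -0.1926.
#1 (-6,-10): internal coord -6 + (-10)·λ' = -4.0742; -4.0742 ∉ [-0.2, 0.6) → out
#2 (-5,-21): internal coord -5 + (-21)·λ' = -0.9558; -0.9558 ∉ [-0.2, 0.6) → out
#3 (3,22): internal coord 3 + (22)·λ' = -1.2368; -1.2368 ∉ [-0.2, 0.6) → out
#4 (2,11): internal coord 2 + (11)·λ' = -0.1184; -0.1184 ∈ [-0.2, 0.6) → IN Λ
#5 (1,4): internal coord 1 + (4)·λ' = +0.2297; +0.2297 ∈ [-0.2, 0.6) → IN Λ
#6 (1,-3): internal coord 1 + (-3)·λ' = +1.5777; +1.5777 ∉ [-0.2, 0.6) → out
#7 (2,9): internal coord 2 + (9)·λ' = +0.2668; +0.2668 ∈ [-0.2, 0.6) → IN Λ
#8 (1,2): internal coord 1 + (2)·λ' = +0.6148; +0.6148 ∉ [-0.2, 0.6) → out
#9 (2,17): internal coord 2 + (17)·λ' = -1.2739; -1.2739 ∉ [-0.2, 0.6) → out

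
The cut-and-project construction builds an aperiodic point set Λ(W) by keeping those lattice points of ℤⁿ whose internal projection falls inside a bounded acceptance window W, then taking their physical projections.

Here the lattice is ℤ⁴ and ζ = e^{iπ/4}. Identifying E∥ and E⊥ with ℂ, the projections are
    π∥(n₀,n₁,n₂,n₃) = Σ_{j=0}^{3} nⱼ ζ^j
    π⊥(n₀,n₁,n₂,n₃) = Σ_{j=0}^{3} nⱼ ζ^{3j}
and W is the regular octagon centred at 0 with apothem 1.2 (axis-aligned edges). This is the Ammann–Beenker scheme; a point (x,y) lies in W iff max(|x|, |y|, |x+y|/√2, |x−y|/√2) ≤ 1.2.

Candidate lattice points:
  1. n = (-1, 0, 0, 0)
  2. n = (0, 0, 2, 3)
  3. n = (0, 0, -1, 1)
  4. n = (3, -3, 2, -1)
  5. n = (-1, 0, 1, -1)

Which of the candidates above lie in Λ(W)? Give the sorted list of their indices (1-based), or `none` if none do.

π⊥(n) = n₀ + n₁ζ³ + n₂ζ⁶ + n₃ζ⁹ where ζ = e^{iπ/4}.
#1 (-1, 0, 0, 0): internal (-1.000000, 0.000000); octagon support 1.000000 vs apothem 1.2 → ∈ W
#2 (0, 0, 2, 3): internal (2.121320, 0.121320); octagon support 2.121320 vs apothem 1.2 → ∉ W
#3 (0, 0, -1, 1): internal (0.707107, 1.707107); octagon support 1.707107 vs apothem 1.2 → ∉ W
#4 (3, -3, 2, -1): internal (4.414214, -4.828427); octagon support 6.535534 vs apothem 1.2 → ∉ W
#5 (-1, 0, 1, -1): internal (-1.707107, -1.707107); octagon support 2.414214 vs apothem 1.2 → ∉ W

1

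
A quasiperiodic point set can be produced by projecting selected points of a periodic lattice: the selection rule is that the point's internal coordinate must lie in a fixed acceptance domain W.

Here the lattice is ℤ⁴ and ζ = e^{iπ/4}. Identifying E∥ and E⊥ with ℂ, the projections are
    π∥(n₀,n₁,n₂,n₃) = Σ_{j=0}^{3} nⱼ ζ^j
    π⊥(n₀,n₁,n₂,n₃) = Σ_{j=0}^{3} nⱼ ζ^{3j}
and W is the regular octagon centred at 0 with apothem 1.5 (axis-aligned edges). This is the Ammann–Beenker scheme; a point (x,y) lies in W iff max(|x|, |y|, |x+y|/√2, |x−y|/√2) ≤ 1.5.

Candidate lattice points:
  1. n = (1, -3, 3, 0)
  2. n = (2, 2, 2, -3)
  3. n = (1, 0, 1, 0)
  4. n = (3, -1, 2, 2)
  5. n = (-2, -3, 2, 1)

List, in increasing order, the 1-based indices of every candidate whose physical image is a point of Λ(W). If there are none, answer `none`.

Internal map: ζ^{3j} for j=0..3 gives (1,0), (−√2/2,√2/2), (0,−1), (√2/2,√2/2).
#1 (1, -3, 3, 0): internal (3.12132, -5.12132); octagon support 5.82843 vs apothem 1.5 → ∉ W
#2 (2, 2, 2, -3): internal (-1.53553, -2.70711); octagon support 3.00000 vs apothem 1.5 → ∉ W
#3 (1, 0, 1, 0): internal (1.00000, -1.00000); octagon support 1.41421 vs apothem 1.5 → ∈ W
#4 (3, -1, 2, 2): internal (5.12132, -1.29289); octagon support 5.12132 vs apothem 1.5 → ∉ W
#5 (-2, -3, 2, 1): internal (0.82843, -3.41421); octagon support 3.41421 vs apothem 1.5 → ∉ W

3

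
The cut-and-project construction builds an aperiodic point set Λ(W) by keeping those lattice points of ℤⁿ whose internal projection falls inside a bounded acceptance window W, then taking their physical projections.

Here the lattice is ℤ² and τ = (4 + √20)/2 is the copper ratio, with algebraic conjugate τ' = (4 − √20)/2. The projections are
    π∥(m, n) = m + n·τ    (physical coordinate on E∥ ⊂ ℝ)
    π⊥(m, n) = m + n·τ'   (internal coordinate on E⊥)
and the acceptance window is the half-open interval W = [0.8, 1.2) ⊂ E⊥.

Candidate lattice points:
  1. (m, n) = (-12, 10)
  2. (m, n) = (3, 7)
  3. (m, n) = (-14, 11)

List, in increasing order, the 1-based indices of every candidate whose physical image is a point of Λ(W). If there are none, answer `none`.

none

τ' = (4−√20)/2 ≈ -0.236068.
#1 (-12,10): internal coord -12 + (10)·τ' = -14.360680; -14.360680 ∉ [0.8, 1.2) → out
#2 (3,7): internal coord 3 + (7)·τ' = +1.347524; +1.347524 ∉ [0.8, 1.2) → out
#3 (-14,11): internal coord -14 + (11)·τ' = -16.596748; -16.596748 ∉ [0.8, 1.2) → out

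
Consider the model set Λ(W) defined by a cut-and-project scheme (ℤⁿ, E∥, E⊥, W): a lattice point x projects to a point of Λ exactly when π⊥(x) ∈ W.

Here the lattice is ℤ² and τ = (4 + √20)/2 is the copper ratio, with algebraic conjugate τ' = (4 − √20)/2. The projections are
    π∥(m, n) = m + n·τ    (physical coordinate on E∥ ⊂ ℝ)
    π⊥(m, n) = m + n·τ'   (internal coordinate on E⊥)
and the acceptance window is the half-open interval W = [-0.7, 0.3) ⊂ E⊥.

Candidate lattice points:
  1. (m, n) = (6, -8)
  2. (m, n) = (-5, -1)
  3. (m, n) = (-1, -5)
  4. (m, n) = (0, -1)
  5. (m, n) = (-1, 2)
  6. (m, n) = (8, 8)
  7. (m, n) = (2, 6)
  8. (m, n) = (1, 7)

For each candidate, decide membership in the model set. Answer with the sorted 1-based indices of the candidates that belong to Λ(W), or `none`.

3, 4, 8

Compute τ' = (4−√20)/2 = -0.23607, so π⊥(m,n) = m -0.23607·n.
[1] lift (6,-8): star map gives 7.88854; window check -0.7 ≤ 7.88854 < 0.3 is false → out
[2] lift (-5,-1): star map gives -4.76393; window check -0.7 ≤ -4.76393 < 0.3 is false → out
[3] lift (-1,-5): star map gives 0.18034; window check -0.7 ≤ 0.18034 < 0.3 is true → IN Λ
[4] lift (0,-1): star map gives 0.23607; window check -0.7 ≤ 0.23607 < 0.3 is true → IN Λ
[5] lift (-1,2): star map gives -1.47214; window check -0.7 ≤ -1.47214 < 0.3 is false → out
[6] lift (8,8): star map gives 6.11146; window check -0.7 ≤ 6.11146 < 0.3 is false → out
[7] lift (2,6): star map gives 0.58359; window check -0.7 ≤ 0.58359 < 0.3 is false → out
[8] lift (1,7): star map gives -0.65248; window check -0.7 ≤ -0.65248 < 0.3 is true → IN Λ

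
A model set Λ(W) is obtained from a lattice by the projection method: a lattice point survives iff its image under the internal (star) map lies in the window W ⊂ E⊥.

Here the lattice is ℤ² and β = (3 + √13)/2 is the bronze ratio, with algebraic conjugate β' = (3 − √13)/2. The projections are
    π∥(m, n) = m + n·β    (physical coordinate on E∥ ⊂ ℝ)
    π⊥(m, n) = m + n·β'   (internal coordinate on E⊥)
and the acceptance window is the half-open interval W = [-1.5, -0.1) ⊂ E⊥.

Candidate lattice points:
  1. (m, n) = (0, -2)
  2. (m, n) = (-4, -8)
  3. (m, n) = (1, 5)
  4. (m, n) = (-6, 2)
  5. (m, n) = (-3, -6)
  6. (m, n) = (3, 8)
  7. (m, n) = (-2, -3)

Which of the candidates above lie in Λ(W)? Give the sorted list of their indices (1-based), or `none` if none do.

Numerically β ≈ 3.3028 and β' = −1/β ≈ -0.3028.
candidate 1: (m,n)=(0,-2) → π∥ = 0-2·β ≈ -6.6056, π⊥ = 0-2·β' ≈ 0.6056 ∉ [-1.5, -0.1) ⇒ out
candidate 2: (m,n)=(-4,-8) → π∥ = -4-8·β ≈ -30.4222, π⊥ = -4-8·β' ≈ -1.5778 ∉ [-1.5, -0.1) ⇒ out
candidate 3: (m,n)=(1,5) → π∥ = 1+5·β ≈ 17.5139, π⊥ = 1+5·β' ≈ -0.5139 ∈ [-1.5, -0.1) ⇒ IN Λ
candidate 4: (m,n)=(-6,2) → π∥ = -6+2·β ≈ 0.6056, π⊥ = -6+2·β' ≈ -6.6056 ∉ [-1.5, -0.1) ⇒ out
candidate 5: (m,n)=(-3,-6) → π∥ = -3-6·β ≈ -22.8167, π⊥ = -3-6·β' ≈ -1.1833 ∈ [-1.5, -0.1) ⇒ IN Λ
candidate 6: (m,n)=(3,8) → π∥ = 3+8·β ≈ 29.4222, π⊥ = 3+8·β' ≈ 0.5778 ∉ [-1.5, -0.1) ⇒ out
candidate 7: (m,n)=(-2,-3) → π∥ = -2-3·β ≈ -11.9083, π⊥ = -2-3·β' ≈ -1.0917 ∈ [-1.5, -0.1) ⇒ IN Λ

3, 5, 7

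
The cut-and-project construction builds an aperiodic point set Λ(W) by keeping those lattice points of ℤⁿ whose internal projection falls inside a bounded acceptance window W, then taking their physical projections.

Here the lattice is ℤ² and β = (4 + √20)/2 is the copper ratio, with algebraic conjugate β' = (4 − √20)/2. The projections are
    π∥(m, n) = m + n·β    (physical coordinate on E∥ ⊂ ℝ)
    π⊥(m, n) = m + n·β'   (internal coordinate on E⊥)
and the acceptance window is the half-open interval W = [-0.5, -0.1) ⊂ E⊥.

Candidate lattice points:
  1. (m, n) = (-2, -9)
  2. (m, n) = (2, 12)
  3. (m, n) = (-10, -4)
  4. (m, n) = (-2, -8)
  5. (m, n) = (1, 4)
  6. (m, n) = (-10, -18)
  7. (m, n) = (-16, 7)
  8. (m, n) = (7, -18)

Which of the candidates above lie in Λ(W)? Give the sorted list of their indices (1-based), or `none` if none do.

4

Compute β' = (4−√20)/2 = -0.2361, so π⊥(m,n) = m -0.2361·n.
[1] lift (-2,-9): star map gives 0.1246; window check -0.5 ≤ 0.1246 < -0.1 is false → out
[2] lift (2,12): star map gives -0.8328; window check -0.5 ≤ -0.8328 < -0.1 is false → out
[3] lift (-10,-4): star map gives -9.0557; window check -0.5 ≤ -9.0557 < -0.1 is false → out
[4] lift (-2,-8): star map gives -0.1115; window check -0.5 ≤ -0.1115 < -0.1 is true → IN Λ
[5] lift (1,4): star map gives 0.0557; window check -0.5 ≤ 0.0557 < -0.1 is false → out
[6] lift (-10,-18): star map gives -5.7508; window check -0.5 ≤ -5.7508 < -0.1 is false → out
[7] lift (-16,7): star map gives -17.6525; window check -0.5 ≤ -17.6525 < -0.1 is false → out
[8] lift (7,-18): star map gives 11.2492; window check -0.5 ≤ 11.2492 < -0.1 is false → out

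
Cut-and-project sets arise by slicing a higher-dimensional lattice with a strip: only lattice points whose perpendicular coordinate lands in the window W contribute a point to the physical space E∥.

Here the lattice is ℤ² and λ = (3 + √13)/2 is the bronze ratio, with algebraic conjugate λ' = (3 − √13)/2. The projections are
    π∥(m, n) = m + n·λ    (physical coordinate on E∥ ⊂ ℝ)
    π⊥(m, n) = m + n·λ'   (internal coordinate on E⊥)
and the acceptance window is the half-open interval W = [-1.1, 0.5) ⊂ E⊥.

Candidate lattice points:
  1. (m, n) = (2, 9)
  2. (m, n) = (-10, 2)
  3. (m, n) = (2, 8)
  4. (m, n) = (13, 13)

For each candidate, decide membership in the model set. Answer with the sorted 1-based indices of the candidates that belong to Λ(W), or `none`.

1, 3

Numerically λ ≈ 3.302776 and λ' = −1/λ ≈ -0.302776.
#1 (2,9): internal coord 2 + (9)·λ' = -0.724981; -0.724981 ∈ [-1.1, 0.5) → IN Λ
#2 (-10,2): internal coord -10 + (2)·λ' = -10.605551; -10.605551 ∉ [-1.1, 0.5) → out
#3 (2,8): internal coord 2 + (8)·λ' = -0.422205; -0.422205 ∈ [-1.1, 0.5) → IN Λ
#4 (13,13): internal coord 13 + (13)·λ' = +9.063917; +9.063917 ∉ [-1.1, 0.5) → out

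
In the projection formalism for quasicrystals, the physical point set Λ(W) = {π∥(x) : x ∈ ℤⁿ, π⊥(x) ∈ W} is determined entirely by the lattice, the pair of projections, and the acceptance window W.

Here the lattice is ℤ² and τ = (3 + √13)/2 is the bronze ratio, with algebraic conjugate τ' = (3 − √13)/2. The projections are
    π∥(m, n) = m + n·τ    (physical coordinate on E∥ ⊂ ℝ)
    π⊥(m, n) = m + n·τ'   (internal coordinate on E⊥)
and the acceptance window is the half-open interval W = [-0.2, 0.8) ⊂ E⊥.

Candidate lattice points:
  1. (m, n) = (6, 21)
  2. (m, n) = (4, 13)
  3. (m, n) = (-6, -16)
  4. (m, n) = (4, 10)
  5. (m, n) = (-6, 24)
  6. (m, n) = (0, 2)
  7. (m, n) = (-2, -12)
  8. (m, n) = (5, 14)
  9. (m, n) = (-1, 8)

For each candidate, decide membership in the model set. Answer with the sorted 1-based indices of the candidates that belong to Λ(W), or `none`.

2, 8

Numerically τ ≈ 3.3028 and τ' = −1/τ ≈ -0.3028.
[1] lift (6,21): star map gives -0.3583; window check -0.2 ≤ -0.3583 < 0.8 is false → out
[2] lift (4,13): star map gives 0.0639; window check -0.2 ≤ 0.0639 < 0.8 is true → IN Λ
[3] lift (-6,-16): star map gives -1.1556; window check -0.2 ≤ -1.1556 < 0.8 is false → out
[4] lift (4,10): star map gives 0.9722; window check -0.2 ≤ 0.9722 < 0.8 is false → out
[5] lift (-6,24): star map gives -13.2666; window check -0.2 ≤ -13.2666 < 0.8 is false → out
[6] lift (0,2): star map gives -0.6056; window check -0.2 ≤ -0.6056 < 0.8 is false → out
[7] lift (-2,-12): star map gives 1.6333; window check -0.2 ≤ 1.6333 < 0.8 is false → out
[8] lift (5,14): star map gives 0.7611; window check -0.2 ≤ 0.7611 < 0.8 is true → IN Λ
[9] lift (-1,8): star map gives -3.4222; window check -0.2 ≤ -3.4222 < 0.8 is false → out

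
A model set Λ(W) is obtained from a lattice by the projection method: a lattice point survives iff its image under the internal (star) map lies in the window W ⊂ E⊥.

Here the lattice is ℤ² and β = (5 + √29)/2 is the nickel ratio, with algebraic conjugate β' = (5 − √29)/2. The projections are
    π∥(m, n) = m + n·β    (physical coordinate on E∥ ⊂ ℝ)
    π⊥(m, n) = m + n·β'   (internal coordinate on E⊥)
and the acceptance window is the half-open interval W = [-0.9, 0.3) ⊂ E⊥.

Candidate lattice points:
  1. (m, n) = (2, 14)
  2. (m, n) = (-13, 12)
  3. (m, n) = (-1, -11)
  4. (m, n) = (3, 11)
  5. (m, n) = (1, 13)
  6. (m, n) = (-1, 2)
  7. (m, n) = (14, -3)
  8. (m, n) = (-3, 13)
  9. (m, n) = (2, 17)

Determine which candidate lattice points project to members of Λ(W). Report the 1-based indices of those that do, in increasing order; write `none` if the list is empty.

Compute β' = (5−√29)/2 = -0.1926, so π⊥(m,n) = m -0.1926·n.
#1 (2,14): internal coord 2 + (14)·β' = -0.6962; -0.6962 ∈ [-0.9, 0.3) → IN Λ
#2 (-13,12): internal coord -13 + (12)·β' = -15.3110; -15.3110 ∉ [-0.9, 0.3) → out
#3 (-1,-11): internal coord -1 + (-11)·β' = +1.1184; +1.1184 ∉ [-0.9, 0.3) → out
#4 (3,11): internal coord 3 + (11)·β' = +0.8816; +0.8816 ∉ [-0.9, 0.3) → out
#5 (1,13): internal coord 1 + (13)·β' = -1.5036; -1.5036 ∉ [-0.9, 0.3) → out
#6 (-1,2): internal coord -1 + (2)·β' = -1.3852; -1.3852 ∉ [-0.9, 0.3) → out
#7 (14,-3): internal coord 14 + (-3)·β' = +14.5777; +14.5777 ∉ [-0.9, 0.3) → out
#8 (-3,13): internal coord -3 + (13)·β' = -5.5036; -5.5036 ∉ [-0.9, 0.3) → out
#9 (2,17): internal coord 2 + (17)·β' = -1.2739; -1.2739 ∉ [-0.9, 0.3) → out

1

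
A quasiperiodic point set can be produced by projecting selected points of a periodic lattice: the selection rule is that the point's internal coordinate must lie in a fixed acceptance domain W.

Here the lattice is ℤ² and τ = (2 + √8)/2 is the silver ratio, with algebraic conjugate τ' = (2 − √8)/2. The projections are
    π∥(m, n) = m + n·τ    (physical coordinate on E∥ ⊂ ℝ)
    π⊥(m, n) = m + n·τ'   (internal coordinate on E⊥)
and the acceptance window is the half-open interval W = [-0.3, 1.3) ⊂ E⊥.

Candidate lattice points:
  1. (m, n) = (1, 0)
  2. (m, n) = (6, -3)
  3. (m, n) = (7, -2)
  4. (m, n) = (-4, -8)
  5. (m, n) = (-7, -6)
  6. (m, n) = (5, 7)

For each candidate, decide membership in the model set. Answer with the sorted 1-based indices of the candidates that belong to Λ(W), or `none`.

Numerically τ ≈ 2.4142 and τ' = −1/τ ≈ -0.4142.
candidate 1: (m,n)=(1,0) → π∥ = 1+0·τ ≈ 1.0000, π⊥ = 1+0·τ' ≈ 1.0000 ∈ [-0.3, 1.3) ⇒ IN Λ
candidate 2: (m,n)=(6,-3) → π∥ = 6-3·τ ≈ -1.2426, π⊥ = 6-3·τ' ≈ 7.2426 ∉ [-0.3, 1.3) ⇒ out
candidate 3: (m,n)=(7,-2) → π∥ = 7-2·τ ≈ 2.1716, π⊥ = 7-2·τ' ≈ 7.8284 ∉ [-0.3, 1.3) ⇒ out
candidate 4: (m,n)=(-4,-8) → π∥ = -4-8·τ ≈ -23.3137, π⊥ = -4-8·τ' ≈ -0.6863 ∉ [-0.3, 1.3) ⇒ out
candidate 5: (m,n)=(-7,-6) → π∥ = -7-6·τ ≈ -21.4853, π⊥ = -7-6·τ' ≈ -4.5147 ∉ [-0.3, 1.3) ⇒ out
candidate 6: (m,n)=(5,7) → π∥ = 5+7·τ ≈ 21.8995, π⊥ = 5+7·τ' ≈ 2.1005 ∉ [-0.3, 1.3) ⇒ out

1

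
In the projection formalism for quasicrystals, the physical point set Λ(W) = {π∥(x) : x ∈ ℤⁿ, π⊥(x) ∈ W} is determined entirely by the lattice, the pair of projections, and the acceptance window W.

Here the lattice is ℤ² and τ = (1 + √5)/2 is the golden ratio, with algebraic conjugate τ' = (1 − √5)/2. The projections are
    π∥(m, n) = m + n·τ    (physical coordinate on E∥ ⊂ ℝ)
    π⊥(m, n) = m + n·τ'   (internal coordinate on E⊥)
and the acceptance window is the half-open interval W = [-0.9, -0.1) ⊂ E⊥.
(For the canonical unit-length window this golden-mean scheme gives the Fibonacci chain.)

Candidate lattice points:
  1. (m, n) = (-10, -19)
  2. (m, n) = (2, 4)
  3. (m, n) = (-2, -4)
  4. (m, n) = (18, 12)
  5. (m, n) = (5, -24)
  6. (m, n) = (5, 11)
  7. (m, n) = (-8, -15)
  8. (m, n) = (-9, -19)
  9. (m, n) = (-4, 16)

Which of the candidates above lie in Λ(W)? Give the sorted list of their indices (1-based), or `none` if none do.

2

τ' = (1−√5)/2 ≈ -0.61803.
candidate 1: (m,n)=(-10,-19) → π∥ = -10-19·τ ≈ -40.74265, π⊥ = -10-19·τ' ≈ 1.74265 ∉ [-0.9, -0.1) ⇒ out
candidate 2: (m,n)=(2,4) → π∥ = 2+4·τ ≈ 8.47214, π⊥ = 2+4·τ' ≈ -0.47214 ∈ [-0.9, -0.1) ⇒ IN Λ
candidate 3: (m,n)=(-2,-4) → π∥ = -2-4·τ ≈ -8.47214, π⊥ = -2-4·τ' ≈ 0.47214 ∉ [-0.9, -0.1) ⇒ out
candidate 4: (m,n)=(18,12) → π∥ = 18+12·τ ≈ 37.41641, π⊥ = 18+12·τ' ≈ 10.58359 ∉ [-0.9, -0.1) ⇒ out
candidate 5: (m,n)=(5,-24) → π∥ = 5-24·τ ≈ -33.83282, π⊥ = 5-24·τ' ≈ 19.83282 ∉ [-0.9, -0.1) ⇒ out
candidate 6: (m,n)=(5,11) → π∥ = 5+11·τ ≈ 22.79837, π⊥ = 5+11·τ' ≈ -1.79837 ∉ [-0.9, -0.1) ⇒ out
candidate 7: (m,n)=(-8,-15) → π∥ = -8-15·τ ≈ -32.27051, π⊥ = -8-15·τ' ≈ 1.27051 ∉ [-0.9, -0.1) ⇒ out
candidate 8: (m,n)=(-9,-19) → π∥ = -9-19·τ ≈ -39.74265, π⊥ = -9-19·τ' ≈ 2.74265 ∉ [-0.9, -0.1) ⇒ out
candidate 9: (m,n)=(-4,16) → π∥ = -4+16·τ ≈ 21.88854, π⊥ = -4+16·τ' ≈ -13.88854 ∉ [-0.9, -0.1) ⇒ out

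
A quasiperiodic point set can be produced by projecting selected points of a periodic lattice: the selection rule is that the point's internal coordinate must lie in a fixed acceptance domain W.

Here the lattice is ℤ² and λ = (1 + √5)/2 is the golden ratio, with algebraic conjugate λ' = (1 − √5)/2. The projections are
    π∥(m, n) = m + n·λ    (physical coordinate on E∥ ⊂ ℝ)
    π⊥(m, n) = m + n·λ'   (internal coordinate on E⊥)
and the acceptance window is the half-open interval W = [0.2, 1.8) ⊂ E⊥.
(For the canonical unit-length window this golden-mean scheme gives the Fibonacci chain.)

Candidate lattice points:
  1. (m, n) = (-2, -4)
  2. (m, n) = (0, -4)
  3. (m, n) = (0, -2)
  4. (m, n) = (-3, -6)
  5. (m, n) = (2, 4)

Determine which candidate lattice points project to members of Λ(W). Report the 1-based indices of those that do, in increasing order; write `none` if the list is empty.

1, 3, 4

Compute λ' = (1−√5)/2 = -0.6180, so π⊥(m,n) = m -0.6180·n.
candidate 1: (m,n)=(-2,-4) → π∥ = -2-4·λ ≈ -8.4721, π⊥ = -2-4·λ' ≈ 0.4721 ∈ [0.2, 1.8) ⇒ IN Λ
candidate 2: (m,n)=(0,-4) → π∥ = 0-4·λ ≈ -6.4721, π⊥ = 0-4·λ' ≈ 2.4721 ∉ [0.2, 1.8) ⇒ out
candidate 3: (m,n)=(0,-2) → π∥ = 0-2·λ ≈ -3.2361, π⊥ = 0-2·λ' ≈ 1.2361 ∈ [0.2, 1.8) ⇒ IN Λ
candidate 4: (m,n)=(-3,-6) → π∥ = -3-6·λ ≈ -12.7082, π⊥ = -3-6·λ' ≈ 0.7082 ∈ [0.2, 1.8) ⇒ IN Λ
candidate 5: (m,n)=(2,4) → π∥ = 2+4·λ ≈ 8.4721, π⊥ = 2+4·λ' ≈ -0.4721 ∉ [0.2, 1.8) ⇒ out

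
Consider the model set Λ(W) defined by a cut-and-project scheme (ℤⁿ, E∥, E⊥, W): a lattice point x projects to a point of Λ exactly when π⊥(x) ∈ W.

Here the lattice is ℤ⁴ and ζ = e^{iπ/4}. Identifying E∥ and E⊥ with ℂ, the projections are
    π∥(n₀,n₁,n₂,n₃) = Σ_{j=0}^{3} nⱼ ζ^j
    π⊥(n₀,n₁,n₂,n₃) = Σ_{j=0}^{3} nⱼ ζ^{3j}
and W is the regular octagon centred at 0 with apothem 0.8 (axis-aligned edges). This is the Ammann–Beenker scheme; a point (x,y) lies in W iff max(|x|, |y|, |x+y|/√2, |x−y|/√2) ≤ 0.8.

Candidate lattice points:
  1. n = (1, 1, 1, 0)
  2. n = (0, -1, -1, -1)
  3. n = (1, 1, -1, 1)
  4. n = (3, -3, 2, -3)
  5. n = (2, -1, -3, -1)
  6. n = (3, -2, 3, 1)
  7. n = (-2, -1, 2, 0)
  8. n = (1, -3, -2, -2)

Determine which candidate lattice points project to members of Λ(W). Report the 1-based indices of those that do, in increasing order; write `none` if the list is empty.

Internal map: ζ^{3j} for j=0..3 gives (1,0), (−√2/2,√2/2), (0,−1), (√2/2,√2/2).
#1 (1, 1, 1, 0): internal (0.292893, -0.292893); octagon support 0.414214 vs apothem 0.8 → ∈ W
#2 (0, -1, -1, -1): internal (0.000000, -0.414214); octagon support 0.414214 vs apothem 0.8 → ∈ W
#3 (1, 1, -1, 1): internal (1.000000, 2.414214); octagon support 2.414214 vs apothem 0.8 → ∉ W
#4 (3, -3, 2, -3): internal (3.000000, -6.242641); octagon support 6.535534 vs apothem 0.8 → ∉ W
#5 (2, -1, -3, -1): internal (2.000000, 1.585786); octagon support 2.535534 vs apothem 0.8 → ∉ W
#6 (3, -2, 3, 1): internal (5.121320, -3.707107); octagon support 6.242641 vs apothem 0.8 → ∉ W
#7 (-2, -1, 2, 0): internal (-1.292893, -2.707107); octagon support 2.828427 vs apothem 0.8 → ∉ W
#8 (1, -3, -2, -2): internal (1.707107, -1.535534); octagon support 2.292893 vs apothem 0.8 → ∉ W

1, 2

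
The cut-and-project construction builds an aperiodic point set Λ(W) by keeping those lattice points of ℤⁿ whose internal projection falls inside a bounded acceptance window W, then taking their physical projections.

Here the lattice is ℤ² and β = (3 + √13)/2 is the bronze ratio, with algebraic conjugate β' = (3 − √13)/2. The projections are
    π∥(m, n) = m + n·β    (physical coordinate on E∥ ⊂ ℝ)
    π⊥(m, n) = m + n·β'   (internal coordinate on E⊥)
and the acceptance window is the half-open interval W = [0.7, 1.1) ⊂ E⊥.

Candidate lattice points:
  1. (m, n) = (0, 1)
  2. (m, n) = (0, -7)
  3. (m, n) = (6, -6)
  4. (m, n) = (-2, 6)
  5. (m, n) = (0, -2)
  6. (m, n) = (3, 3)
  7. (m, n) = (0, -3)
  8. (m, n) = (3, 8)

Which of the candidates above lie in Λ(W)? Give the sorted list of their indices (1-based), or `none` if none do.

Numerically β ≈ 3.30278 and β' = −1/β ≈ -0.30278.
#1 (0,1): internal coord 0 + (1)·β' = -0.30278; -0.30278 ∉ [0.7, 1.1) → out
#2 (0,-7): internal coord 0 + (-7)·β' = +2.11943; +2.11943 ∉ [0.7, 1.1) → out
#3 (6,-6): internal coord 6 + (-6)·β' = +7.81665; +7.81665 ∉ [0.7, 1.1) → out
#4 (-2,6): internal coord -2 + (6)·β' = -3.81665; -3.81665 ∉ [0.7, 1.1) → out
#5 (0,-2): internal coord 0 + (-2)·β' = +0.60555; +0.60555 ∉ [0.7, 1.1) → out
#6 (3,3): internal coord 3 + (3)·β' = +2.09167; +2.09167 ∉ [0.7, 1.1) → out
#7 (0,-3): internal coord 0 + (-3)·β' = +0.90833; +0.90833 ∈ [0.7, 1.1) → IN Λ
#8 (3,8): internal coord 3 + (8)·β' = +0.57779; +0.57779 ∉ [0.7, 1.1) → out

7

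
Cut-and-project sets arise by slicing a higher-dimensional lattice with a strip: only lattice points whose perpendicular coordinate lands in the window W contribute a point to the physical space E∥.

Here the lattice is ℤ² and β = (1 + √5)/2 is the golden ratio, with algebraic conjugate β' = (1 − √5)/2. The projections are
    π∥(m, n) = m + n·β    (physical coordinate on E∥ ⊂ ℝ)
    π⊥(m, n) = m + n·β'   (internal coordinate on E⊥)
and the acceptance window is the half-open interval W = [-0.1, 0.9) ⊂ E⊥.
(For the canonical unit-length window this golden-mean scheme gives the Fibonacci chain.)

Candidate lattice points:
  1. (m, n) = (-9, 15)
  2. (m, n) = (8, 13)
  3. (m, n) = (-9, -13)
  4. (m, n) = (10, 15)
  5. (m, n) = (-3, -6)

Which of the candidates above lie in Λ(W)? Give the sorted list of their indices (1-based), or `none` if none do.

β' = (1−√5)/2 ≈ -0.618034.
candidate 1: (m,n)=(-9,15) → π∥ = -9+15·β ≈ 15.270510, π⊥ = -9+15·β' ≈ -18.270510 ∉ [-0.1, 0.9) ⇒ out
candidate 2: (m,n)=(8,13) → π∥ = 8+13·β ≈ 29.034442, π⊥ = 8+13·β' ≈ -0.034442 ∈ [-0.1, 0.9) ⇒ IN Λ
candidate 3: (m,n)=(-9,-13) → π∥ = -9-13·β ≈ -30.034442, π⊥ = -9-13·β' ≈ -0.965558 ∉ [-0.1, 0.9) ⇒ out
candidate 4: (m,n)=(10,15) → π∥ = 10+15·β ≈ 34.270510, π⊥ = 10+15·β' ≈ 0.729490 ∈ [-0.1, 0.9) ⇒ IN Λ
candidate 5: (m,n)=(-3,-6) → π∥ = -3-6·β ≈ -12.708204, π⊥ = -3-6·β' ≈ 0.708204 ∈ [-0.1, 0.9) ⇒ IN Λ

2, 4, 5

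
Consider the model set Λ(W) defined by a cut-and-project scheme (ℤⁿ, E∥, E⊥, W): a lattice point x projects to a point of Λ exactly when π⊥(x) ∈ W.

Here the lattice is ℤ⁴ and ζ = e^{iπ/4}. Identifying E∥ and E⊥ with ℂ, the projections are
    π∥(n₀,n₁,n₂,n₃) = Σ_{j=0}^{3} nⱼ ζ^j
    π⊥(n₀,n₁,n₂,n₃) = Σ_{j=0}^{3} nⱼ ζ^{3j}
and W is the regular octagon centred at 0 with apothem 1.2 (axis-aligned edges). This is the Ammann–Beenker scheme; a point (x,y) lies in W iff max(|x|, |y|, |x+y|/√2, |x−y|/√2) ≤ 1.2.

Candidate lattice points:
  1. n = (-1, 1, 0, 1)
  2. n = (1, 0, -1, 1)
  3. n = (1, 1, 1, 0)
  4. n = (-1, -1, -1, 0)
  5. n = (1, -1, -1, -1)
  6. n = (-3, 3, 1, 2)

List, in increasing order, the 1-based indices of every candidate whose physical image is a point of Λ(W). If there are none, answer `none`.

With ζ = e^{iπ/4} the internal vectors are ζ^0,ζ^3,ζ^6,ζ^9.
#1 (-1, 1, 0, 1): internal (-1.000000, 1.414214); octagon support 1.707107 vs apothem 1.2 → ∉ W
#2 (1, 0, -1, 1): internal (1.707107, 1.707107); octagon support 2.414214 vs apothem 1.2 → ∉ W
#3 (1, 1, 1, 0): internal (0.292893, -0.292893); octagon support 0.414214 vs apothem 1.2 → ∈ W
#4 (-1, -1, -1, 0): internal (-0.292893, 0.292893); octagon support 0.414214 vs apothem 1.2 → ∈ W
#5 (1, -1, -1, -1): internal (1.000000, -0.414214); octagon support 1.000000 vs apothem 1.2 → ∈ W
#6 (-3, 3, 1, 2): internal (-3.707107, 2.535534); octagon support 4.414214 vs apothem 1.2 → ∉ W

3, 4, 5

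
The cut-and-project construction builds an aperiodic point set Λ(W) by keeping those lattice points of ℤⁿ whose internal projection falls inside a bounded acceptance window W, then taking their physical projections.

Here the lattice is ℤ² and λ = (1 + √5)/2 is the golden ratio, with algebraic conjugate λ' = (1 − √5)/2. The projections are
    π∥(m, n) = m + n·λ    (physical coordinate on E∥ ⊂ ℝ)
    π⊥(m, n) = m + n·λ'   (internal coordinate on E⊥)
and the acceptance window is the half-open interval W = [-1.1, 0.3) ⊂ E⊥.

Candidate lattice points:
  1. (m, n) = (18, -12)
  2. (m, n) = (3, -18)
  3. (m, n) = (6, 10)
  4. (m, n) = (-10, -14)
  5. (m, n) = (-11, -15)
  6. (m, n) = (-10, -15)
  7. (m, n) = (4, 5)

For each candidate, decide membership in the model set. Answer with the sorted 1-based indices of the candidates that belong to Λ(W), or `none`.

3, 6

λ' = (1−√5)/2 ≈ -0.6180.
#1 (18,-12): internal coord 18 + (-12)·λ' = +25.4164; +25.4164 ∉ [-1.1, 0.3) → out
#2 (3,-18): internal coord 3 + (-18)·λ' = +14.1246; +14.1246 ∉ [-1.1, 0.3) → out
#3 (6,10): internal coord 6 + (10)·λ' = -0.1803; -0.1803 ∈ [-1.1, 0.3) → IN Λ
#4 (-10,-14): internal coord -10 + (-14)·λ' = -1.3475; -1.3475 ∉ [-1.1, 0.3) → out
#5 (-11,-15): internal coord -11 + (-15)·λ' = -1.7295; -1.7295 ∉ [-1.1, 0.3) → out
#6 (-10,-15): internal coord -10 + (-15)·λ' = -0.7295; -0.7295 ∈ [-1.1, 0.3) → IN Λ
#7 (4,5): internal coord 4 + (5)·λ' = +0.9098; +0.9098 ∉ [-1.1, 0.3) → out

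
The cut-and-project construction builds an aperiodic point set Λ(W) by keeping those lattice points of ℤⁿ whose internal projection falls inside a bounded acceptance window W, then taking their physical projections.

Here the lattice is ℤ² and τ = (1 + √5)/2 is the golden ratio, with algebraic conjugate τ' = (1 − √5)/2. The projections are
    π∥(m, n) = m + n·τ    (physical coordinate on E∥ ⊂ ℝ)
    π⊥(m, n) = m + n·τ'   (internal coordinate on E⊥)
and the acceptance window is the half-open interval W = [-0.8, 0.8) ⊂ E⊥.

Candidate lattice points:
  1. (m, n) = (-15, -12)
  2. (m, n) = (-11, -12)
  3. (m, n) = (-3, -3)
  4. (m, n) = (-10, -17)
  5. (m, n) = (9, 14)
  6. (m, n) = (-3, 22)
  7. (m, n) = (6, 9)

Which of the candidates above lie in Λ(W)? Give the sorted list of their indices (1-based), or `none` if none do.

4, 5, 7

Numerically τ ≈ 1.61803 and τ' = −1/τ ≈ -0.61803.
[1] lift (-15,-12): star map gives -7.58359; window check -0.8 ≤ -7.58359 < 0.8 is false → out
[2] lift (-11,-12): star map gives -3.58359; window check -0.8 ≤ -3.58359 < 0.8 is false → out
[3] lift (-3,-3): star map gives -1.14590; window check -0.8 ≤ -1.14590 < 0.8 is false → out
[4] lift (-10,-17): star map gives 0.50658; window check -0.8 ≤ 0.50658 < 0.8 is true → IN Λ
[5] lift (9,14): star map gives 0.34752; window check -0.8 ≤ 0.34752 < 0.8 is true → IN Λ
[6] lift (-3,22): star map gives -16.59675; window check -0.8 ≤ -16.59675 < 0.8 is false → out
[7] lift (6,9): star map gives 0.43769; window check -0.8 ≤ 0.43769 < 0.8 is true → IN Λ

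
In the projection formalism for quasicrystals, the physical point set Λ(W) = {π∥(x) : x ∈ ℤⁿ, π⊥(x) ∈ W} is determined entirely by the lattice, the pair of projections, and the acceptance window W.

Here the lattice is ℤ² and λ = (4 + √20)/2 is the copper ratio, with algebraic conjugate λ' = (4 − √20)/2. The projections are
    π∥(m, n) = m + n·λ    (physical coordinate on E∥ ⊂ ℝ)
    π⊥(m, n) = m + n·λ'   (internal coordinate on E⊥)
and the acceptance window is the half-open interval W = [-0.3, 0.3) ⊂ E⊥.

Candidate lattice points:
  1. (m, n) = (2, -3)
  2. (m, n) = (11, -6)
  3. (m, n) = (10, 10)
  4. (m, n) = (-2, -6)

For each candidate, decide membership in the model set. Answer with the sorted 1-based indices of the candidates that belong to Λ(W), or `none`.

none

λ' = (4−√20)/2 ≈ -0.23607.
candidate 1: (m,n)=(2,-3) → π∥ = 2-3·λ ≈ -10.70820, π⊥ = 2-3·λ' ≈ 2.70820 ∉ [-0.3, 0.3) ⇒ out
candidate 2: (m,n)=(11,-6) → π∥ = 11-6·λ ≈ -14.41641, π⊥ = 11-6·λ' ≈ 12.41641 ∉ [-0.3, 0.3) ⇒ out
candidate 3: (m,n)=(10,10) → π∥ = 10+10·λ ≈ 52.36068, π⊥ = 10+10·λ' ≈ 7.63932 ∉ [-0.3, 0.3) ⇒ out
candidate 4: (m,n)=(-2,-6) → π∥ = -2-6·λ ≈ -27.41641, π⊥ = -2-6·λ' ≈ -0.58359 ∉ [-0.3, 0.3) ⇒ out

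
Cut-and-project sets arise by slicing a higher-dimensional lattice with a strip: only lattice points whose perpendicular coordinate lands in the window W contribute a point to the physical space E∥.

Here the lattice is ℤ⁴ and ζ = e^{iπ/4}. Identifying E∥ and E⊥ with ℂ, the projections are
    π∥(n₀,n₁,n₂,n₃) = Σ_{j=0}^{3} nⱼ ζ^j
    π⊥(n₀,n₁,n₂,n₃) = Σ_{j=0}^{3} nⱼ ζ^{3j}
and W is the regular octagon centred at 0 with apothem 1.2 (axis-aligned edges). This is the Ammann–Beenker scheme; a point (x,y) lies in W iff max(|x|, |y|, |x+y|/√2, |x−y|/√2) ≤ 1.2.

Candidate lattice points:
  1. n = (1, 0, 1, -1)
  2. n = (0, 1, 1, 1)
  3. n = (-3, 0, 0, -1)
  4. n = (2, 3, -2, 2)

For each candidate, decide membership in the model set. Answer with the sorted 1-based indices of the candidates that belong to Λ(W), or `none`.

Internal map: ζ^{3j} for j=0..3 gives (1,0), (−√2/2,√2/2), (0,−1), (√2/2,√2/2).
#1 (1, 0, 1, -1): internal (0.292893, -1.707107); octagon support 1.707107 vs apothem 1.2 → ∉ W
#2 (0, 1, 1, 1): internal (0.000000, 0.414214); octagon support 0.414214 vs apothem 1.2 → ∈ W
#3 (-3, 0, 0, -1): internal (-3.707107, -0.707107); octagon support 3.707107 vs apothem 1.2 → ∉ W
#4 (2, 3, -2, 2): internal (1.292893, 5.535534); octagon support 5.535534 vs apothem 1.2 → ∉ W

2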